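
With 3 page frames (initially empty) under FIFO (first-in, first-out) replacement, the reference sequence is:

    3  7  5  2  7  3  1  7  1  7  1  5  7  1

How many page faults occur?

3: fault, frames [3]
7: fault, frames [3, 7]
5: fault, frames [3, 7, 5]
2: fault, evict 3, frames [7, 5, 2]
7: hit
3: fault, evict 7, frames [5, 2, 3]
1: fault, evict 5, frames [2, 3, 1]
7: fault, evict 2, frames [3, 1, 7]
1: hit
7: hit
1: hit
5: fault, evict 3, frames [1, 7, 5]
7: hit
1: hit
Page faults: 8.

8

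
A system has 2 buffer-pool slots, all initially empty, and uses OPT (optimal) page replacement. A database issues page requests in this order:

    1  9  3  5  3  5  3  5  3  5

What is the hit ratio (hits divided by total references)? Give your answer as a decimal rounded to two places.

0.60

1 -> fault, frames {1}
9 -> fault, frames {1,9}
3 -> fault, evict 9, frames {1,3}
5 -> fault, evict 1, frames {3,5}
3 -> hit
5 -> hit
3 -> hit
5 -> hit
3 -> hit
5 -> hit
Hits: 6 of 10 references → 6/10 = 0.6000.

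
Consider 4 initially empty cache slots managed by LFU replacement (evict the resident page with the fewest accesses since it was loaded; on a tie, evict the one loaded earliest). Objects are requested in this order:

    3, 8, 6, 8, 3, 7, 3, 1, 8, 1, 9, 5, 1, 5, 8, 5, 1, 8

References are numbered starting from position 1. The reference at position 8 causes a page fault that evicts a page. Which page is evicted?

pos 1: 3 → fault, frames {3}
pos 2: 8 → fault, frames {3,8}
pos 3: 6 → fault, frames {3,8,6}
pos 4: 8 → hit
pos 5: 3 → hit
pos 6: 7 → fault, frames {3,8,6,7}
pos 7: 3 → hit
pos 8: 1 → fault, evict 6, frames {3,8,7,1}
At position 8, page 6 is evicted.

6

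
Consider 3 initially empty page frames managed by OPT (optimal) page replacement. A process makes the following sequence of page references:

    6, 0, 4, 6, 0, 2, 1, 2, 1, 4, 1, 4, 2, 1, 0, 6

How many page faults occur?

6 -> miss, frames {6}
0 -> miss, frames {6,0}
4 -> miss, frames {6,0,4}
6 -> hit
0 -> hit
2 -> miss, evict 6, frames {0,4,2}
1 -> miss, evict 0, frames {4,2,1}
2 -> hit
1 -> hit
4 -> hit
1 -> hit
4 -> hit
2 -> hit
1 -> hit
0 -> miss, evict 1, frames {4,2,0}
6 -> miss, evict 0, frames {4,2,6}
Page faults: 7.

7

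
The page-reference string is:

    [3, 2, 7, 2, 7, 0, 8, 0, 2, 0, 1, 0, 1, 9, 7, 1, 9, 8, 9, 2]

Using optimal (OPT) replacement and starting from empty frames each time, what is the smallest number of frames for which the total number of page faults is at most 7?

5

f=1: 20 faults
f=2: 12 faults
f=3: 10 faults
f=4: 8 faults
f=5: 7 faults
f=6: 7 faults
f=7: 7 faults
Smallest f with faults ≤ 7 is 5.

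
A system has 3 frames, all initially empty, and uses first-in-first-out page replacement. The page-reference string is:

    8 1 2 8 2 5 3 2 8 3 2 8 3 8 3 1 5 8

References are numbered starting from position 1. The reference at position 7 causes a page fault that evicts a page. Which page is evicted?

1

pos 1: 8 → miss, frames (8)
pos 2: 1 → miss, frames (8 1)
pos 3: 2 → miss, frames (8 1 2)
pos 4: 8 → hit
pos 5: 2 → hit
pos 6: 5 → miss, evict 8, frames (1 2 5)
pos 7: 3 → miss, evict 1, frames (2 5 3)
At position 7, page 1 is evicted.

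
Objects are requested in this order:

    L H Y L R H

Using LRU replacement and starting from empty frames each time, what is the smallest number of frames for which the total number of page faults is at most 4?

f=1: 6 faults
f=2: 6 faults
f=3: 5 faults
f=4: 4 faults
Smallest f with faults ≤ 4 is 4.

4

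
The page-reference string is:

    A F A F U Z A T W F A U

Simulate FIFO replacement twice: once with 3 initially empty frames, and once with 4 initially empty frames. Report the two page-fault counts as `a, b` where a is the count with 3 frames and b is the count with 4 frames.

10, 9

3 frames: F F . . F F F F F F F F → 10 faults.
4 frames: F F . . F F . F F F F F → 9 faults.
9 < 10: adding a frame reduced faults, as is typical.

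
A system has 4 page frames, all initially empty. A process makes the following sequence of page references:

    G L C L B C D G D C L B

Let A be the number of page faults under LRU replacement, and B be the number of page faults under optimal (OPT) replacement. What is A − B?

Under LRU: F F F . F . F F . . F F → 8 faults.
Under OPT: F F F . F . F . . . . F → 6 faults.
A − B = 8 − 6 = 2.

2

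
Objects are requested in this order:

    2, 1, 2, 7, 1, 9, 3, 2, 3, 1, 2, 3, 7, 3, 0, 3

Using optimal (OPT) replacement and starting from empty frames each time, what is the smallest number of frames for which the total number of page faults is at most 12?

f=1: 16 faults
f=2: 10 faults
f=3: 7 faults
f=4: 6 faults
f=5: 6 faults
f=6: 6 faults
Smallest f with faults ≤ 12 is 2.

2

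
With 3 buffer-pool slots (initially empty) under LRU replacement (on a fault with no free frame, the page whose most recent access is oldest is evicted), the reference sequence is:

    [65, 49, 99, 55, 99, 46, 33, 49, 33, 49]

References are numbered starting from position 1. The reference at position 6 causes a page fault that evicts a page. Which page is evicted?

pos 1: 65: miss, frames [65]
pos 2: 49: miss, frames [65, 49]
pos 3: 99: miss, frames [65, 49, 99]
pos 4: 55: miss, evict 65, frames [49, 99, 55]
pos 5: 99: hit
pos 6: 46: miss, evict 49, frames [55, 99, 46]
At position 6, page 49 is evicted.

49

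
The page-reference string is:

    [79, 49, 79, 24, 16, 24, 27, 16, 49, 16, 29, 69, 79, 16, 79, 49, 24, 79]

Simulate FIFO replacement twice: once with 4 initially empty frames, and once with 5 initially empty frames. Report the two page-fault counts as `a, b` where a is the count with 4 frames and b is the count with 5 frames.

4 frames: F F . F F . F . . . F F F F . F F . → 11 faults.
5 frames: F F . F F . F . . . F F F . . F F . → 10 faults.
10 < 11: adding a frame reduced faults, as is typical.

11, 10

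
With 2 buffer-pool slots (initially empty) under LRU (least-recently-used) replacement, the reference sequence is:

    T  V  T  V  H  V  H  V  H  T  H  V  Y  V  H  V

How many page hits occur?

9

T → miss, frames {T}
V → miss, frames {T,V}
T → hit
V → hit
H → miss, evict T, frames {V,H}
V → hit
H → hit
V → hit
H → hit
T → miss, evict V, frames {H,T}
H → hit
V → miss, evict T, frames {H,V}
Y → miss, evict H, frames {V,Y}
V → hit
H → miss, evict Y, frames {V,H}
V → hit
Hits: 9.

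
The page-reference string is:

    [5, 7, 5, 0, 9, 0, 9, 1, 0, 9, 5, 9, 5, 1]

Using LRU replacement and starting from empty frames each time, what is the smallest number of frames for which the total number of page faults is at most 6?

4

f=1: 14 faults
f=2: 9 faults
f=3: 7 faults
f=4: 5 faults
f=5: 5 faults
Smallest f with faults ≤ 6 is 4.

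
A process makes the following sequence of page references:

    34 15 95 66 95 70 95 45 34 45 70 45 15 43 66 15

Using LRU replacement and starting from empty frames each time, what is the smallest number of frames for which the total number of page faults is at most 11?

f=1: 16 faults
f=2: 12 faults
f=3: 11 faults
f=4: 10 faults
f=5: 10 faults
f=6: 8 faults
f=7: 7 faults
Smallest f with faults ≤ 11 is 3.

3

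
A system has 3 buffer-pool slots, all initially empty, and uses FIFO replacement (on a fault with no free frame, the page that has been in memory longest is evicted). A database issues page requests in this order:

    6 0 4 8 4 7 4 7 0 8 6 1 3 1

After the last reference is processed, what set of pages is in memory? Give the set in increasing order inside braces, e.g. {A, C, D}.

6 → miss, frames {6}
0 → miss, frames {6,0}
4 → miss, frames {6,0,4}
8 → miss, evict 6, frames {0,4,8}
4 → hit
7 → miss, evict 0, frames {4,8,7}
4 → hit
7 → hit
0 → miss, evict 4, frames {8,7,0}
8 → hit
6 → miss, evict 8, frames {7,0,6}
1 → miss, evict 7, frames {0,6,1}
3 → miss, evict 0, frames {6,1,3}
1 → hit

{1, 3, 6}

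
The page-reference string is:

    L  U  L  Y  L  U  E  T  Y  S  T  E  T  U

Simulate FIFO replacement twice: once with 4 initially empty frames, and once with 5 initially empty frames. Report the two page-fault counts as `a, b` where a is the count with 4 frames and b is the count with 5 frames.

4 frames: F F . F . . F F . F . . . F → 7 faults.
5 frames: F F . F . . F F . F . . . . → 6 faults.
6 < 7: adding a frame reduced faults, as is typical.

7, 6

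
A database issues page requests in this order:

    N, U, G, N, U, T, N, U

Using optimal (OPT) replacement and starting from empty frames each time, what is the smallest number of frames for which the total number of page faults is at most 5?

f=1: 8 faults
f=2: 6 faults
f=3: 4 faults
f=4: 4 faults
Smallest f with faults ≤ 5 is 3.

3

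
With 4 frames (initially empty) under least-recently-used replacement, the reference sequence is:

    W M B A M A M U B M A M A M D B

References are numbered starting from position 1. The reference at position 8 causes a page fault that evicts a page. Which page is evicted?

pos 1: W -> miss, frames [W]
pos 2: M -> miss, frames [W, M]
pos 3: B -> miss, frames [W, M, B]
pos 4: A -> miss, frames [W, M, B, A]
pos 5: M -> hit
pos 6: A -> hit
pos 7: M -> hit
pos 8: U -> miss, evict W, frames [B, A, M, U]
At position 8, page W is evicted.

W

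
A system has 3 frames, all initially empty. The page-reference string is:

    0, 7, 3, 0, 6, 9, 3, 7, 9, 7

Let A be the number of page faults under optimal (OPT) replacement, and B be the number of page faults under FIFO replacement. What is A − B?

-1

Under OPT: F F F . F F . . . . → 5 faults.
Under FIFO: F F F . F F . F . . → 6 faults.
A − B = 5 − 6 = -1.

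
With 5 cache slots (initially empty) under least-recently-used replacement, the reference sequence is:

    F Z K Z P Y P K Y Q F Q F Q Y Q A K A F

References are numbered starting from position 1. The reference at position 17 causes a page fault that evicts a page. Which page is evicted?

P

pos 1: F -> fault, frames [F]
pos 2: Z -> fault, frames [F, Z]
pos 3: K -> fault, frames [F, Z, K]
pos 4: Z -> hit
pos 5: P -> fault, frames [F, K, Z, P]
pos 6: Y -> fault, frames [F, K, Z, P, Y]
pos 7: P -> hit
pos 8: K -> hit
pos 9: Y -> hit
pos 10: Q -> fault, evict F, frames [Z, P, K, Y, Q]
pos 11: F -> fault, evict Z, frames [P, K, Y, Q, F]
pos 12: Q -> hit
pos 13: F -> hit
pos 14: Q -> hit
pos 15: Y -> hit
pos 16: Q -> hit
pos 17: A -> fault, evict P, frames [K, F, Y, Q, A]
At position 17, page P is evicted.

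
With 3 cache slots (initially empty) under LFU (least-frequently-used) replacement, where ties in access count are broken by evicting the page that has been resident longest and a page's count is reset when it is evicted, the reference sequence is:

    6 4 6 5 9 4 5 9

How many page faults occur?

6 → miss, frames [6]
4 → miss, frames [6, 4]
6 → hit
5 → miss, frames [6, 4, 5]
9 → miss, evict 4, frames [6, 5, 9]
4 → miss, evict 5, frames [6, 9, 4]
5 → miss, evict 9, frames [6, 4, 5]
9 → miss, evict 4, frames [6, 5, 9]
Page faults: 7.

7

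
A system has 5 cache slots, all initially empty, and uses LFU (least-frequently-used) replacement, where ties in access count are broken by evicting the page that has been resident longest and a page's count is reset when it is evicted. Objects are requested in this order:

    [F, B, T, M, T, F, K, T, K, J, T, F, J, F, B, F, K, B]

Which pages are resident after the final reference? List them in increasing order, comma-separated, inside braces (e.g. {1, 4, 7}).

F → miss, frames [F]
B → miss, frames [F, B]
T → miss, frames [F, B, T]
M → miss, frames [F, B, T, M]
T → hit
F → hit
K → miss, frames [F, B, T, M, K]
T → hit
K → hit
J → miss, evict B, frames [F, T, M, K, J]
T → hit
F → hit
J → hit
F → hit
B → miss, evict M, frames [F, T, K, J, B]
F → hit
K → hit
B → hit

{B, F, J, K, T}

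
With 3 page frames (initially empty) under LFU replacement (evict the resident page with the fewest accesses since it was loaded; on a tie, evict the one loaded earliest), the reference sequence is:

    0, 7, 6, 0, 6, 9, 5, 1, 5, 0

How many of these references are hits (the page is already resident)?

3

0 → miss, frames {0}
7 → miss, frames {0,7}
6 → miss, frames {0,7,6}
0 → hit
6 → hit
9 → miss, evict 7, frames {0,6,9}
5 → miss, evict 9, frames {0,6,5}
1 → miss, evict 5, frames {0,6,1}
5 → miss, evict 1, frames {0,6,5}
0 → hit
Hits: 3.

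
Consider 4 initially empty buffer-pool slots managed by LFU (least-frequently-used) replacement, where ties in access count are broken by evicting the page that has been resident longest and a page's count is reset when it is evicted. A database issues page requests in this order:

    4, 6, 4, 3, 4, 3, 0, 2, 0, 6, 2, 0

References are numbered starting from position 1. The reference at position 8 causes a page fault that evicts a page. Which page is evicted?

pos 1: 4: fault, frames {4}
pos 2: 6: fault, frames {4,6}
pos 3: 4: hit
pos 4: 3: fault, frames {4,6,3}
pos 5: 4: hit
pos 6: 3: hit
pos 7: 0: fault, frames {4,6,3,0}
pos 8: 2: fault, evict 6, frames {4,3,0,2}
At position 8, page 6 is evicted.

6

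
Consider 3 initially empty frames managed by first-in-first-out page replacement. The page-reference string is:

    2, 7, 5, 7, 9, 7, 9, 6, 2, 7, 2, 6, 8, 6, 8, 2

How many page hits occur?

6

2 -> miss, frames {2}
7 -> miss, frames {2,7}
5 -> miss, frames {2,7,5}
7 -> hit
9 -> miss, evict 2, frames {7,5,9}
7 -> hit
9 -> hit
6 -> miss, evict 7, frames {5,9,6}
2 -> miss, evict 5, frames {9,6,2}
7 -> miss, evict 9, frames {6,2,7}
2 -> hit
6 -> hit
8 -> miss, evict 6, frames {2,7,8}
6 -> miss, evict 2, frames {7,8,6}
8 -> hit
2 -> miss, evict 7, frames {8,6,2}
Hits: 6.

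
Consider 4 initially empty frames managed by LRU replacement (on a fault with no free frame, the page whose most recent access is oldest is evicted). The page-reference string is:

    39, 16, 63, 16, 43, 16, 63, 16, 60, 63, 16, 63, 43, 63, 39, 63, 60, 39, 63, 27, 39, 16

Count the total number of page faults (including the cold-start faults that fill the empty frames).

9

39 -> miss, frames (39)
16 -> miss, frames (39 16)
63 -> miss, frames (39 16 63)
16 -> hit
43 -> miss, frames (39 63 16 43)
16 -> hit
63 -> hit
16 -> hit
60 -> miss, evict 39, frames (43 63 16 60)
63 -> hit
16 -> hit
63 -> hit
43 -> hit
63 -> hit
39 -> miss, evict 60, frames (16 43 63 39)
63 -> hit
60 -> miss, evict 16, frames (43 39 63 60)
39 -> hit
63 -> hit
27 -> miss, evict 43, frames (60 39 63 27)
39 -> hit
16 -> miss, evict 60, frames (63 27 39 16)
Page faults: 9.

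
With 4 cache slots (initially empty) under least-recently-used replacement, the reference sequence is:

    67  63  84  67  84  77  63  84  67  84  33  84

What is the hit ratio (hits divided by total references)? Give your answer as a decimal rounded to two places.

0.58

67 → miss, frames {67}
63 → miss, frames {67,63}
84 → miss, frames {67,63,84}
67 → hit
84 → hit
77 → miss, frames {63,67,84,77}
63 → hit
84 → hit
67 → hit
84 → hit
33 → miss, evict 77, frames {63,67,84,33}
84 → hit
Hits: 7 of 12 references → 7/12 = 0.5833.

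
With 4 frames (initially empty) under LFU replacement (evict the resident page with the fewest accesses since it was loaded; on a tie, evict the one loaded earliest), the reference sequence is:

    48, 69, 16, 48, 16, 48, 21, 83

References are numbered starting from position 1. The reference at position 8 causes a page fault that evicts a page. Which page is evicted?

69

pos 1: 48 → fault, frames [48]
pos 2: 69 → fault, frames [48, 69]
pos 3: 16 → fault, frames [48, 69, 16]
pos 4: 48 → hit
pos 5: 16 → hit
pos 6: 48 → hit
pos 7: 21 → fault, frames [48, 69, 16, 21]
pos 8: 83 → fault, evict 69, frames [48, 16, 21, 83]
At position 8, page 69 is evicted.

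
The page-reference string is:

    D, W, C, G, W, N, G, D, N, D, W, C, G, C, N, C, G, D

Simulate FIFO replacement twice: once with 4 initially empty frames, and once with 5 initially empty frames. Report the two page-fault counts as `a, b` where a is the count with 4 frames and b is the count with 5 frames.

11, 5

4 frames: F F F F . F . F . . F F F . F . . F → 11 faults.
5 frames: F F F F . F . . . . . . . . . . . . → 5 faults.
5 < 11: adding a frame reduced faults, as is typical.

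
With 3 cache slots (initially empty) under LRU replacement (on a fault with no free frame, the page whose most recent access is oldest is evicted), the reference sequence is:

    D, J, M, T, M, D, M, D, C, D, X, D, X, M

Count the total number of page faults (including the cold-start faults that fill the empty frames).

D -> miss, frames {D}
J -> miss, frames {D,J}
M -> miss, frames {D,J,M}
T -> miss, evict D, frames {J,M,T}
M -> hit
D -> miss, evict J, frames {T,M,D}
M -> hit
D -> hit
C -> miss, evict T, frames {M,D,C}
D -> hit
X -> miss, evict M, frames {C,D,X}
D -> hit
X -> hit
M -> miss, evict C, frames {D,X,M}
Page faults: 8.

8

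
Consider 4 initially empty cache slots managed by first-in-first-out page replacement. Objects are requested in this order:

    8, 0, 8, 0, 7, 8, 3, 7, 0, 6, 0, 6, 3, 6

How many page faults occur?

8 -> fault, frames [8]
0 -> fault, frames [8, 0]
8 -> hit
0 -> hit
7 -> fault, frames [8, 0, 7]
8 -> hit
3 -> fault, frames [8, 0, 7, 3]
7 -> hit
0 -> hit
6 -> fault, evict 8, frames [0, 7, 3, 6]
0 -> hit
6 -> hit
3 -> hit
6 -> hit
Page faults: 5.

5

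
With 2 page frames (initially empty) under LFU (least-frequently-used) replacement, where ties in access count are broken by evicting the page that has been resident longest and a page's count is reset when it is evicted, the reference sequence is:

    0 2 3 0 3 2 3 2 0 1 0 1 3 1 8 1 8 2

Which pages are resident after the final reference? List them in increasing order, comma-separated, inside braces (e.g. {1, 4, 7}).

{2, 3}

0 → miss, frames [0]
2 → miss, frames [0, 2]
3 → miss, evict 0, frames [2, 3]
0 → miss, evict 2, frames [3, 0]
3 → hit
2 → miss, evict 0, frames [3, 2]
3 → hit
2 → hit
0 → miss, evict 2, frames [3, 0]
1 → miss, evict 0, frames [3, 1]
0 → miss, evict 1, frames [3, 0]
1 → miss, evict 0, frames [3, 1]
3 → hit
1 → hit
8 → miss, evict 1, frames [3, 8]
1 → miss, evict 8, frames [3, 1]
8 → miss, evict 1, frames [3, 8]
2 → miss, evict 8, frames [3, 2]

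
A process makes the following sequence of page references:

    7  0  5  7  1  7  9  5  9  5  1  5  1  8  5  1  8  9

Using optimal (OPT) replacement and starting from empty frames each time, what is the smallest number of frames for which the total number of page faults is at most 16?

f=1: 18 faults
f=2: 10 faults
f=3: 7 faults
f=4: 6 faults
f=5: 6 faults
f=6: 6 faults
Smallest f with faults ≤ 16 is 2.

2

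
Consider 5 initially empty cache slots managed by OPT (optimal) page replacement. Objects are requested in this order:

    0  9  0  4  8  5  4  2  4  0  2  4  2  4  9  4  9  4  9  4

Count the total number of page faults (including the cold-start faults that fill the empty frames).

6

0 → miss, frames {0}
9 → miss, frames {0,9}
0 → hit
4 → miss, frames {0,9,4}
8 → miss, frames {0,9,4,8}
5 → miss, frames {0,9,4,8,5}
4 → hit
2 → miss, evict 5, frames {0,9,4,8,2}
4 → hit
0 → hit
2 → hit
4 → hit
2 → hit
4 → hit
9 → hit
4 → hit
9 → hit
4 → hit
9 → hit
4 → hit
Page faults: 6.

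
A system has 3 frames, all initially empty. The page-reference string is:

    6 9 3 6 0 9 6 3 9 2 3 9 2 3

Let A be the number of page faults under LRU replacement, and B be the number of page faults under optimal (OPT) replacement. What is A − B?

Under LRU: F F F . F F . F . F . . . . → 7 faults.
Under OPT: F F F . F . . F . F . . . . → 6 faults.
A − B = 7 − 6 = 1.

1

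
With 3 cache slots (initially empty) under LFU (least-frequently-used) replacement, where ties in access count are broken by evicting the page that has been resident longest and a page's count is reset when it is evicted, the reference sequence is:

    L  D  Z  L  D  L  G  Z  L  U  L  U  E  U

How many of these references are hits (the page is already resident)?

7

L: miss, frames [L]
D: miss, frames [L, D]
Z: miss, frames [L, D, Z]
L: hit
D: hit
L: hit
G: miss, evict Z, frames [L, D, G]
Z: miss, evict G, frames [L, D, Z]
L: hit
U: miss, evict Z, frames [L, D, U]
L: hit
U: hit
E: miss, evict D, frames [L, U, E]
U: hit
Hits: 7.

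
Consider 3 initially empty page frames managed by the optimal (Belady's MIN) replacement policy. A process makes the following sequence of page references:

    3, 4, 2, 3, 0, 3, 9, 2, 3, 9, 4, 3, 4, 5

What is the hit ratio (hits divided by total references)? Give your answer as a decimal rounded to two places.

0.50

3 -> miss, frames (3)
4 -> miss, frames (3 4)
2 -> miss, frames (3 4 2)
3 -> hit
0 -> miss, evict 4, frames (3 2 0)
3 -> hit
9 -> miss, evict 0, frames (3 2 9)
2 -> hit
3 -> hit
9 -> hit
4 -> miss, evict 9, frames (3 2 4)
3 -> hit
4 -> hit
5 -> miss, evict 4, frames (3 2 5)
Hits: 7 of 14 references → 7/14 = 0.5000.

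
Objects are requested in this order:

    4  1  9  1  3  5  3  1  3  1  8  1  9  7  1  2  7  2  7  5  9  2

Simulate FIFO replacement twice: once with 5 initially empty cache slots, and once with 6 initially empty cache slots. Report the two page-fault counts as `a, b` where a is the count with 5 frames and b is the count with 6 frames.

5 frames: F F F . F F . . . . F . . F F F . . . . F . → 10 faults.
6 frames: F F F . F F . . . . F . . F . F . . . . . . → 8 faults.
8 < 10: adding a frame reduced faults, as is typical.

10, 8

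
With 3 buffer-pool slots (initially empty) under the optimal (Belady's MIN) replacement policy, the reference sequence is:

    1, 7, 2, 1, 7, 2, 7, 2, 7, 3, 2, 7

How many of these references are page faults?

4

1 -> fault, frames (1)
7 -> fault, frames (1 7)
2 -> fault, frames (1 7 2)
1 -> hit
7 -> hit
2 -> hit
7 -> hit
2 -> hit
7 -> hit
3 -> fault, evict 1, frames (7 2 3)
2 -> hit
7 -> hit
Page faults: 4.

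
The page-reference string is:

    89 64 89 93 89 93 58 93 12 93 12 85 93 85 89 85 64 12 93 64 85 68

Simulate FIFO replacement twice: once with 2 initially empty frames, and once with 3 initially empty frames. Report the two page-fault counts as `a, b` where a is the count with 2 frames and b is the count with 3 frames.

2 frames: F F . F F . F F F . . F F . F F F F F F F F → 17 faults.
3 frames: F F . F . . F . F . . F F . F . F F F . F F → 13 faults.
13 < 17: adding a frame reduced faults, as is typical.

17, 13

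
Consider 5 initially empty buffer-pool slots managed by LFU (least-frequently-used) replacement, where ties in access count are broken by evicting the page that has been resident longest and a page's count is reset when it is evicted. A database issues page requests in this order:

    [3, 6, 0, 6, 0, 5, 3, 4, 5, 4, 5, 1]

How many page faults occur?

6

3: fault, frames {3}
6: fault, frames {3,6}
0: fault, frames {3,6,0}
6: hit
0: hit
5: fault, frames {3,6,0,5}
3: hit
4: fault, frames {3,6,0,5,4}
5: hit
4: hit
5: hit
1: fault, evict 3, frames {6,0,5,4,1}
Page faults: 6.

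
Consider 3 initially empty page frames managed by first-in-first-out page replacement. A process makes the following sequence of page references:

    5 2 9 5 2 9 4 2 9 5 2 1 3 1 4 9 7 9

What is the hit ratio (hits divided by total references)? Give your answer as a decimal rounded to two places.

0.39

5 → fault, frames [5]
2 → fault, frames [5, 2]
9 → fault, frames [5, 2, 9]
5 → hit
2 → hit
9 → hit
4 → fault, evict 5, frames [2, 9, 4]
2 → hit
9 → hit
5 → fault, evict 2, frames [9, 4, 5]
2 → fault, evict 9, frames [4, 5, 2]
1 → fault, evict 4, frames [5, 2, 1]
3 → fault, evict 5, frames [2, 1, 3]
1 → hit
4 → fault, evict 2, frames [1, 3, 4]
9 → fault, evict 1, frames [3, 4, 9]
7 → fault, evict 3, frames [4, 9, 7]
9 → hit
Hits: 7 of 18 references → 7/18 = 0.3889.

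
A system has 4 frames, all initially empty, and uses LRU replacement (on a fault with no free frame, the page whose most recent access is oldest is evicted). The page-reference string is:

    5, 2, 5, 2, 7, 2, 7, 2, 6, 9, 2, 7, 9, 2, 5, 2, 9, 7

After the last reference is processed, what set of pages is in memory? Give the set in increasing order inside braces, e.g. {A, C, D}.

{2, 5, 7, 9}

5 → fault, frames {5}
2 → fault, frames {5,2}
5 → hit
2 → hit
7 → fault, frames {5,2,7}
2 → hit
7 → hit
2 → hit
6 → fault, frames {5,7,2,6}
9 → fault, evict 5, frames {7,2,6,9}
2 → hit
7 → hit
9 → hit
2 → hit
5 → fault, evict 6, frames {7,9,2,5}
2 → hit
9 → hit
7 → hit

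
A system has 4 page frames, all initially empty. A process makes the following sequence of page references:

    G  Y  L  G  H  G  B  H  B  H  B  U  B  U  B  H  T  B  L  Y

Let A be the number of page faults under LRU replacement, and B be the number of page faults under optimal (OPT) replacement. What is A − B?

1

Under LRU: F F F . F . F . . . . F . . . . F . F F → 9 faults.
Under OPT: F F F . F . F . . . . F . . . . F . . F → 8 faults.
A − B = 9 − 8 = 1.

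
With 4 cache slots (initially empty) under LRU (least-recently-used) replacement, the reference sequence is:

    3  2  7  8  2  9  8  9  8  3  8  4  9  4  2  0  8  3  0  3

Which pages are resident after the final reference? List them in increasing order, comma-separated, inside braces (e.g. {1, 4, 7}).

{0, 2, 3, 8}

3 -> fault, frames (3)
2 -> fault, frames (3 2)
7 -> fault, frames (3 2 7)
8 -> fault, frames (3 2 7 8)
2 -> hit
9 -> fault, evict 3, frames (7 8 2 9)
8 -> hit
9 -> hit
8 -> hit
3 -> fault, evict 7, frames (2 9 8 3)
8 -> hit
4 -> fault, evict 2, frames (9 3 8 4)
9 -> hit
4 -> hit
2 -> fault, evict 3, frames (8 9 4 2)
0 -> fault, evict 8, frames (9 4 2 0)
8 -> fault, evict 9, frames (4 2 0 8)
3 -> fault, evict 4, frames (2 0 8 3)
0 -> hit
3 -> hit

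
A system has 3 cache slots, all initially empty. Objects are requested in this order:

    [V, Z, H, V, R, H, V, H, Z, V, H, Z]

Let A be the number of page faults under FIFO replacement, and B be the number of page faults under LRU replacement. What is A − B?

2

Under FIFO: F F F . F . F . F . F . → 7 faults.
Under LRU: F F F . F . . . F . . . → 5 faults.
A − B = 7 − 5 = 2.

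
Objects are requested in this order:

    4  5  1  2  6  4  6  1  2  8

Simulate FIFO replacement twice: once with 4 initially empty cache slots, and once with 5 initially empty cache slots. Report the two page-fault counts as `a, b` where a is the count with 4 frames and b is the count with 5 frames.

4 frames: F F F F F F . . . F → 7 faults.
5 frames: F F F F F . . . . F → 6 faults.
6 < 7: adding a frame reduced faults, as is typical.

7, 6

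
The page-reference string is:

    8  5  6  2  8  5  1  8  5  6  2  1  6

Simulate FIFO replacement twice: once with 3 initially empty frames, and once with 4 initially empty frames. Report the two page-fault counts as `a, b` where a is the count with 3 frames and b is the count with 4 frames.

3 frames: F F F F F F F . . F F . . → 9 faults.
4 frames: F F F F . . F F F F F F . → 10 faults.
10 > 9: adding a frame increased faults — Belady's anomaly.

9, 10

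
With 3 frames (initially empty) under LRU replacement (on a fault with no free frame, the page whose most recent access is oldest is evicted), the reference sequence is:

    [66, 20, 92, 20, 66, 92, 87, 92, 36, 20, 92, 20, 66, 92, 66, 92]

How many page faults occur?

7

66: miss, frames {66}
20: miss, frames {66,20}
92: miss, frames {66,20,92}
20: hit
66: hit
92: hit
87: miss, evict 20, frames {66,92,87}
92: hit
36: miss, evict 66, frames {87,92,36}
20: miss, evict 87, frames {92,36,20}
92: hit
20: hit
66: miss, evict 36, frames {92,20,66}
92: hit
66: hit
92: hit
Page faults: 7.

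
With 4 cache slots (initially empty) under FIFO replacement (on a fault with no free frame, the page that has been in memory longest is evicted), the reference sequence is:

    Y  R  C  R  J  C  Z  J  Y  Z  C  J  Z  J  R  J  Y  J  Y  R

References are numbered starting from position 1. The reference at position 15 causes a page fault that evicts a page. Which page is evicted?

pos 1: Y -> fault, frames (Y)
pos 2: R -> fault, frames (Y R)
pos 3: C -> fault, frames (Y R C)
pos 4: R -> hit
pos 5: J -> fault, frames (Y R C J)
pos 6: C -> hit
pos 7: Z -> fault, evict Y, frames (R C J Z)
pos 8: J -> hit
pos 9: Y -> fault, evict R, frames (C J Z Y)
pos 10: Z -> hit
pos 11: C -> hit
pos 12: J -> hit
pos 13: Z -> hit
pos 14: J -> hit
pos 15: R -> fault, evict C, frames (J Z Y R)
At position 15, page C is evicted.

C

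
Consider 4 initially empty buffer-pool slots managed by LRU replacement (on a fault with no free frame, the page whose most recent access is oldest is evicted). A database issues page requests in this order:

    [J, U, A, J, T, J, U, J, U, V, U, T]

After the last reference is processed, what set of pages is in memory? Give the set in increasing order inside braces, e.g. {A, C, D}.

J: fault, frames {J}
U: fault, frames {J,U}
A: fault, frames {J,U,A}
J: hit
T: fault, frames {U,A,J,T}
J: hit
U: hit
J: hit
U: hit
V: fault, evict A, frames {T,J,U,V}
U: hit
T: hit

{J, T, U, V}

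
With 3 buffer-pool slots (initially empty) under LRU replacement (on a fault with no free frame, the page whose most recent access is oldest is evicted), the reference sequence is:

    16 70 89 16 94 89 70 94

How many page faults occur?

16 -> miss, frames (16)
70 -> miss, frames (16 70)
89 -> miss, frames (16 70 89)
16 -> hit
94 -> miss, evict 70, frames (89 16 94)
89 -> hit
70 -> miss, evict 16, frames (94 89 70)
94 -> hit
Page faults: 5.

5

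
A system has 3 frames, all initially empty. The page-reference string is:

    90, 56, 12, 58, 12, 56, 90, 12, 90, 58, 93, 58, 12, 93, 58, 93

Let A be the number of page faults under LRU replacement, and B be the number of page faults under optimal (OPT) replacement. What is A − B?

Under LRU: F F F F . . F . . F F . F . . . → 8 faults.
Under OPT: F F F F . . F . . . F . . . . . → 6 faults.
A − B = 8 − 6 = 2.

2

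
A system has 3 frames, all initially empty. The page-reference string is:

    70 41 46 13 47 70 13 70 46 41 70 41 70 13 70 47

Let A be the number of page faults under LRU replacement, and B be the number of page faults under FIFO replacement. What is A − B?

Under LRU: F F F F F F . . F F . . . F . F → 10 faults.
Under FIFO: F F F F F F . . F F . . . F F F → 11 faults.
A − B = 10 − 11 = -1.

-1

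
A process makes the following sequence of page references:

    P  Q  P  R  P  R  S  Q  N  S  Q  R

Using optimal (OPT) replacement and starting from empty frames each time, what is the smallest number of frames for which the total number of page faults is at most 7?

3

f=1: 12 faults
f=2: 8 faults
f=3: 6 faults
f=4: 5 faults
f=5: 5 faults
Smallest f with faults ≤ 7 is 3.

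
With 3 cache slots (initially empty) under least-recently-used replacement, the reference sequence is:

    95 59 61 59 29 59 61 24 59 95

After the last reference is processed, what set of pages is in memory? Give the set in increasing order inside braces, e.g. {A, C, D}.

{24, 59, 95}

95: fault, frames (95)
59: fault, frames (95 59)
61: fault, frames (95 59 61)
59: hit
29: fault, evict 95, frames (61 59 29)
59: hit
61: hit
24: fault, evict 29, frames (59 61 24)
59: hit
95: fault, evict 61, frames (24 59 95)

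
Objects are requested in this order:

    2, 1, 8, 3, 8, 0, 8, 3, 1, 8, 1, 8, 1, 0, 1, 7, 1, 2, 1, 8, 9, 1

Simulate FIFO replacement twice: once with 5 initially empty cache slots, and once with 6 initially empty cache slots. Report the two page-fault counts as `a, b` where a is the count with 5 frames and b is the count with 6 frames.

5 frames: F F F F . F . . . . . . . . . F . F F F F . → 10 faults.
6 frames: F F F F . F . . . . . . . . . F . . . . F . → 7 faults.
7 < 10: adding a frame reduced faults, as is typical.

10, 7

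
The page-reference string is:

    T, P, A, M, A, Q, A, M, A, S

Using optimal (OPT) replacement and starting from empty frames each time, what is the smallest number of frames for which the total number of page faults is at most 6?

f=1: 10 faults
f=2: 7 faults
f=3: 6 faults
f=4: 6 faults
f=5: 6 faults
f=6: 6 faults
Smallest f with faults ≤ 6 is 3.

3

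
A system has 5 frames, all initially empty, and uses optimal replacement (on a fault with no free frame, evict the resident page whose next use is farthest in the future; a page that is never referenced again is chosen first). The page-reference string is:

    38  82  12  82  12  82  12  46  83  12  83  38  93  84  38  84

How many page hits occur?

38 → miss, frames {38}
82 → miss, frames {38,82}
12 → miss, frames {38,82,12}
82 → hit
12 → hit
82 → hit
12 → hit
46 → miss, frames {38,82,12,46}
83 → miss, frames {38,82,12,46,83}
12 → hit
83 → hit
38 → hit
93 → miss, evict 83, frames {38,82,12,46,93}
84 → miss, evict 93, frames {38,82,12,46,84}
38 → hit
84 → hit
Hits: 9.

9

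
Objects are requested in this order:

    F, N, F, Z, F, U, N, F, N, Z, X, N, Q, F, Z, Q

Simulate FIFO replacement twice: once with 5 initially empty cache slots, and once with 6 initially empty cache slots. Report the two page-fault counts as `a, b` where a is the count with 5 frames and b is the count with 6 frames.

5 frames: F F . F . F . . . . F . F F . . → 7 faults.
6 frames: F F . F . F . . . . F . F . . . → 6 faults.
6 < 7: adding a frame reduced faults, as is typical.

7, 6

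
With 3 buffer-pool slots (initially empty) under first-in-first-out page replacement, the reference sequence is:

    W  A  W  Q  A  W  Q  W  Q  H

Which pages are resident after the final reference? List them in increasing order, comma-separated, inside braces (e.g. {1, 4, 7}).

{A, H, Q}

W → miss, frames (W)
A → miss, frames (W A)
W → hit
Q → miss, frames (W A Q)
A → hit
W → hit
Q → hit
W → hit
Q → hit
H → miss, evict W, frames (A Q H)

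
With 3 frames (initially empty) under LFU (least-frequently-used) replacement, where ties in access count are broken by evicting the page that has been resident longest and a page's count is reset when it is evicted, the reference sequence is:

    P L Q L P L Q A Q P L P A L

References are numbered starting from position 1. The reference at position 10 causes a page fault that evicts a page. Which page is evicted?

pos 1: P: fault, frames (P)
pos 2: L: fault, frames (P L)
pos 3: Q: fault, frames (P L Q)
pos 4: L: hit
pos 5: P: hit
pos 6: L: hit
pos 7: Q: hit
pos 8: A: fault, evict P, frames (L Q A)
pos 9: Q: hit
pos 10: P: fault, evict A, frames (L Q P)
At position 10, page A is evicted.

A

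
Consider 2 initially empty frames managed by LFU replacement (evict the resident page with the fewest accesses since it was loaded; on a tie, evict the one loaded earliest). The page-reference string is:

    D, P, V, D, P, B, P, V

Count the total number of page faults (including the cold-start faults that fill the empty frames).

7

D -> fault, frames {D}
P -> fault, frames {D,P}
V -> fault, evict D, frames {P,V}
D -> fault, evict P, frames {V,D}
P -> fault, evict V, frames {D,P}
B -> fault, evict D, frames {P,B}
P -> hit
V -> fault, evict B, frames {P,V}
Page faults: 7.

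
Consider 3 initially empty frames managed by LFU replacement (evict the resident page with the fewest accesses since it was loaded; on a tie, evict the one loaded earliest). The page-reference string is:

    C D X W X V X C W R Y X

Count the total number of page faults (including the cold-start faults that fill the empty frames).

C: fault, frames [C]
D: fault, frames [C, D]
X: fault, frames [C, D, X]
W: fault, evict C, frames [D, X, W]
X: hit
V: fault, evict D, frames [X, W, V]
X: hit
C: fault, evict W, frames [X, V, C]
W: fault, evict V, frames [X, C, W]
R: fault, evict C, frames [X, W, R]
Y: fault, evict W, frames [X, R, Y]
X: hit
Page faults: 9.

9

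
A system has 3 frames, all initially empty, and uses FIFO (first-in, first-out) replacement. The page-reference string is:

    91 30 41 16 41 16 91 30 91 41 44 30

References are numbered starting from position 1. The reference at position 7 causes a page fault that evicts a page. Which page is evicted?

30

pos 1: 91: fault, frames {91}
pos 2: 30: fault, frames {91,30}
pos 3: 41: fault, frames {91,30,41}
pos 4: 16: fault, evict 91, frames {30,41,16}
pos 5: 41: hit
pos 6: 16: hit
pos 7: 91: fault, evict 30, frames {41,16,91}
At position 7, page 30 is evicted.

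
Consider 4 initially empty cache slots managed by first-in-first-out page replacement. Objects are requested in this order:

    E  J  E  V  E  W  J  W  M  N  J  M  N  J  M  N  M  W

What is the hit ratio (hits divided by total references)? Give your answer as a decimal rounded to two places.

E → fault, frames (E)
J → fault, frames (E J)
E → hit
V → fault, frames (E J V)
E → hit
W → fault, frames (E J V W)
J → hit
W → hit
M → fault, evict E, frames (J V W M)
N → fault, evict J, frames (V W M N)
J → fault, evict V, frames (W M N J)
M → hit
N → hit
J → hit
M → hit
N → hit
M → hit
W → hit
Hits: 11 of 18 references → 11/18 = 0.6111.

0.61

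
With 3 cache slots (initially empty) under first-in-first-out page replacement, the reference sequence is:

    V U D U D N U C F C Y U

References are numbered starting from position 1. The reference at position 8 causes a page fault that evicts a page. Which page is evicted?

pos 1: V -> miss, frames (V)
pos 2: U -> miss, frames (V U)
pos 3: D -> miss, frames (V U D)
pos 4: U -> hit
pos 5: D -> hit
pos 6: N -> miss, evict V, frames (U D N)
pos 7: U -> hit
pos 8: C -> miss, evict U, frames (D N C)
At position 8, page U is evicted.

U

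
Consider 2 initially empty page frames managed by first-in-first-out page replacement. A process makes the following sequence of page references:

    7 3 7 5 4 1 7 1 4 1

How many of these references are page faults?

8

7 -> miss, frames [7]
3 -> miss, frames [7, 3]
7 -> hit
5 -> miss, evict 7, frames [3, 5]
4 -> miss, evict 3, frames [5, 4]
1 -> miss, evict 5, frames [4, 1]
7 -> miss, evict 4, frames [1, 7]
1 -> hit
4 -> miss, evict 1, frames [7, 4]
1 -> miss, evict 7, frames [4, 1]
Page faults: 8.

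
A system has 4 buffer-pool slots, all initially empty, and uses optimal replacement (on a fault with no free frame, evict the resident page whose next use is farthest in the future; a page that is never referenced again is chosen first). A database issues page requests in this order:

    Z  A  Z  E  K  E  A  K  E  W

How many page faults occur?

Z -> miss, frames {Z}
A -> miss, frames {Z,A}
Z -> hit
E -> miss, frames {Z,A,E}
K -> miss, frames {Z,A,E,K}
E -> hit
A -> hit
K -> hit
E -> hit
W -> miss, evict K, frames {Z,A,E,W}
Page faults: 5.

5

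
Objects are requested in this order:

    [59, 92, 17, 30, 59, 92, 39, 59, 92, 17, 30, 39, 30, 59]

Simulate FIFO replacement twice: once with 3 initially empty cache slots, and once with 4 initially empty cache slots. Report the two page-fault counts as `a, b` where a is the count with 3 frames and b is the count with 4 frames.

10, 11

3 frames: F F F F F F F . . F F . . F → 10 faults.
4 frames: F F F F . . F F F F F F . F → 11 faults.
11 > 10: adding a frame increased faults — Belady's anomaly.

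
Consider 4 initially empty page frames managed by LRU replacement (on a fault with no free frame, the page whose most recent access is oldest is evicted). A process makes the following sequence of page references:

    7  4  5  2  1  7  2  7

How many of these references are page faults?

7: fault, frames (7)
4: fault, frames (7 4)
5: fault, frames (7 4 5)
2: fault, frames (7 4 5 2)
1: fault, evict 7, frames (4 5 2 1)
7: fault, evict 4, frames (5 2 1 7)
2: hit
7: hit
Page faults: 6.

6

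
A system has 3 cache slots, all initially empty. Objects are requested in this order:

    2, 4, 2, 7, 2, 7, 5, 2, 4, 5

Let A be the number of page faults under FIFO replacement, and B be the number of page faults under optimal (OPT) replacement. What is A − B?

Under FIFO: F F . F . . F F F . → 6 faults.
Under OPT: F F . F . . F . . . → 4 faults.
A − B = 6 − 4 = 2.

2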